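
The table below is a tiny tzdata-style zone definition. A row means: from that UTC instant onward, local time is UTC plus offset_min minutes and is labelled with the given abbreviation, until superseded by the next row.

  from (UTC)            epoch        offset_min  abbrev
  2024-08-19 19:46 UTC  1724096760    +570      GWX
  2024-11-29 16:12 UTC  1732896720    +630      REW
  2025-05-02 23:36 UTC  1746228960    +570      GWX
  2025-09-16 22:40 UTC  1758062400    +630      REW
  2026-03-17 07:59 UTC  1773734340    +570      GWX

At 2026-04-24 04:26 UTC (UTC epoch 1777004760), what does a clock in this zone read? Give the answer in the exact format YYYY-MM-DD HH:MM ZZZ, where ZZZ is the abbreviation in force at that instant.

2026-04-24 13:56 GWX

Query: 2026-04-24 04:26 UTC
Rule 5/5 (GWX, +09:30): 2026-03-17 07:59 UTC ≤ query < +∞
4·60 + 26 + 570 = 836 min
836 = 0·1440 + 836; 836 = 13·60 + 56 → 13:56, same day
→ 2026-04-24 13:56 GWX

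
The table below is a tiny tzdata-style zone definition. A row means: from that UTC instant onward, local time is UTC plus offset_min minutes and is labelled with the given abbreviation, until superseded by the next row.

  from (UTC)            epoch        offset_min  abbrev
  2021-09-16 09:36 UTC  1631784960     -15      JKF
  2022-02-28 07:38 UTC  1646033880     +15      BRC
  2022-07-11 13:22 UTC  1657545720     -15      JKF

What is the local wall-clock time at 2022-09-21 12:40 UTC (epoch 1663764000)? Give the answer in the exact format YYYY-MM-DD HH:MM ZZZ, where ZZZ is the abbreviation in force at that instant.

Query: 2022-09-21 12:40 UTC
Rule 3/3 (JKF, -00:15): 2022-07-11 13:22 UTC ≤ query < +∞
12·60 + 40 - 15 = 745 min
745 = 0·1440 + 745; 745 = 12·60 + 25 → 12:25, same day
→ 2022-09-21 12:25 JKF

2022-09-21 12:25 JKF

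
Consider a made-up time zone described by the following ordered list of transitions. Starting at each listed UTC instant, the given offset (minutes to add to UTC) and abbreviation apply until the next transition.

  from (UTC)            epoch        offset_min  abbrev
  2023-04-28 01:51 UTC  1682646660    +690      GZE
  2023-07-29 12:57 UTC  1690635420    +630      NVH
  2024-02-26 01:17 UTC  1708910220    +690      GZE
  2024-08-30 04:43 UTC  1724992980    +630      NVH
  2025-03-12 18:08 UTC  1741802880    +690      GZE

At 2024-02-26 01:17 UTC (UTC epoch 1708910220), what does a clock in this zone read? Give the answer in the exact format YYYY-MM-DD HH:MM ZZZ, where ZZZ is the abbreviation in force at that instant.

Query: 2024-02-26 01:17 UTC
Rule 3/5 (GZE, +11:30): 2024-02-26 01:17 UTC ≤ query < 2024-08-30 04:43 UTC
1·60 + 17 + 690 = 767 min
767 = 0·1440 + 767; 767 = 12·60 + 47 → 12:47, same day
→ 2024-02-26 12:47 GZE

2024-02-26 12:47 GZE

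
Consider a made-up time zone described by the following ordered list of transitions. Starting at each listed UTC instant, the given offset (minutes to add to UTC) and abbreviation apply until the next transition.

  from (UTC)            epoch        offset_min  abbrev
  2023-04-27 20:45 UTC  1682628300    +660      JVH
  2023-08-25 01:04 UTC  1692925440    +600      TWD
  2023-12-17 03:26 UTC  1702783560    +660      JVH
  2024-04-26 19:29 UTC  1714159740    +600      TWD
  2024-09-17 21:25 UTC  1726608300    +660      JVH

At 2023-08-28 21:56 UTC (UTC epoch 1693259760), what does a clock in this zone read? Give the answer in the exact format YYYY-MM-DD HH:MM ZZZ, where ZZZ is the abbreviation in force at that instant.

Query: 2023-08-28 21:56 UTC
Rule 2/5 (TWD, +10:00): 2023-08-25 01:04 UTC ≤ query < 2023-12-17 03:26 UTC
21·60 + 56 + 600 = 1916 min
1916 = 1·1440 + 476; 476 = 7·60 + 56 → 07:56, 2023-08-28 + 1 day = 2023-08-29
→ 2023-08-29 07:56 TWD

2023-08-29 07:56 TWD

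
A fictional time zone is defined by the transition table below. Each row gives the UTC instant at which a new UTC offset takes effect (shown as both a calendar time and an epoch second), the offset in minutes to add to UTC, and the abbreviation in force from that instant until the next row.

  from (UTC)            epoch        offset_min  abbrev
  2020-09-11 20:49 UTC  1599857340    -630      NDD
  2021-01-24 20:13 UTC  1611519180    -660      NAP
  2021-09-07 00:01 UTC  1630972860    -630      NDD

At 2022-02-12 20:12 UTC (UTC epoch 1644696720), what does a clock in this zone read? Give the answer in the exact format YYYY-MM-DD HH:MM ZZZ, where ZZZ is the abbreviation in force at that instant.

Query: 2022-02-12 20:12 UTC
Rule 3/3 (NDD, -10:30): 2021-09-07 00:01 UTC ≤ query < +∞
20·60 + 12 - 630 = 582 min
582 = 0·1440 + 582; 582 = 9·60 + 42 → 09:42, same day
→ 2022-02-12 09:42 NDD

2022-02-12 09:42 NDD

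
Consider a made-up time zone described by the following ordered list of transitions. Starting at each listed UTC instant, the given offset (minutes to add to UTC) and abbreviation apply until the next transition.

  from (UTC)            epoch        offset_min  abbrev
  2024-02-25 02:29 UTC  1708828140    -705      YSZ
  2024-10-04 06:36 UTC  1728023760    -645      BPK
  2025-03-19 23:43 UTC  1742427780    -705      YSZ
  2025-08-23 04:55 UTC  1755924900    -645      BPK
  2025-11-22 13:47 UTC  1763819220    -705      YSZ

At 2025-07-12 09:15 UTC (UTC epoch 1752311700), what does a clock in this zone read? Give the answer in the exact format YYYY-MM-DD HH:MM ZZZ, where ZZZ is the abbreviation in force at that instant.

Query: 2025-07-12 09:15 UTC
Rule 3/5 (YSZ, -11:45): 2025-03-19 23:43 UTC ≤ query < 2025-08-23 04:55 UTC
9·60 + 15 - 705 = -150 min
-150 = -1·1440 + 1290; 1290 = 21·60 + 30 → 21:30, 2025-07-12 - 1 day = 2025-07-11
→ 2025-07-11 21:30 YSZ

2025-07-11 21:30 YSZ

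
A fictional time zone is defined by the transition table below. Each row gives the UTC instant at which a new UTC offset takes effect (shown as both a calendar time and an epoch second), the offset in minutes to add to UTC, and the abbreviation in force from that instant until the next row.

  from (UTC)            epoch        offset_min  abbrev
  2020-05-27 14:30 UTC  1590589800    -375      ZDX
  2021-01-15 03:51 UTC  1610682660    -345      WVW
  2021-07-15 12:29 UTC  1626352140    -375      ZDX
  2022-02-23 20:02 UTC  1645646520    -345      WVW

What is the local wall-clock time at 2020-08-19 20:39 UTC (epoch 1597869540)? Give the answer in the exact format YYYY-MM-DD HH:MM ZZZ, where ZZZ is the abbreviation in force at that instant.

2020-08-19 14:24 ZDX

Query: 2020-08-19 20:39 UTC
Rule 1/4 (ZDX, -06:15): 2020-05-27 14:30 UTC ≤ query < 2021-01-15 03:51 UTC
20·60 + 39 - 375 = 864 min
864 = 0·1440 + 864; 864 = 14·60 + 24 → 14:24, same day
→ 2020-08-19 14:24 ZDX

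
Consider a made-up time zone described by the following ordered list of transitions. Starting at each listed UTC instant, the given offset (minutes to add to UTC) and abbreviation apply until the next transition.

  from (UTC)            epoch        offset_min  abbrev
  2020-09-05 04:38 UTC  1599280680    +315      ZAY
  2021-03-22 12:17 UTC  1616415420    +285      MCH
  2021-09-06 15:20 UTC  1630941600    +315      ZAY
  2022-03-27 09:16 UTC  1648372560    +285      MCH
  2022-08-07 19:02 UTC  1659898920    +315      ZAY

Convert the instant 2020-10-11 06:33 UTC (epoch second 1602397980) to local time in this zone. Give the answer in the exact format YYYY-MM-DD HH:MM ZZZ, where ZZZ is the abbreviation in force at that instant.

Query: 2020-10-11 06:33 UTC
Rule 1/5 (ZAY, +05:15): 2020-09-05 04:38 UTC ≤ query < 2021-03-22 12:17 UTC
6·60 + 33 + 315 = 708 min
708 = 0·1440 + 708; 708 = 11·60 + 48 → 11:48, same day
→ 2020-10-11 11:48 ZAY

2020-10-11 11:48 ZAY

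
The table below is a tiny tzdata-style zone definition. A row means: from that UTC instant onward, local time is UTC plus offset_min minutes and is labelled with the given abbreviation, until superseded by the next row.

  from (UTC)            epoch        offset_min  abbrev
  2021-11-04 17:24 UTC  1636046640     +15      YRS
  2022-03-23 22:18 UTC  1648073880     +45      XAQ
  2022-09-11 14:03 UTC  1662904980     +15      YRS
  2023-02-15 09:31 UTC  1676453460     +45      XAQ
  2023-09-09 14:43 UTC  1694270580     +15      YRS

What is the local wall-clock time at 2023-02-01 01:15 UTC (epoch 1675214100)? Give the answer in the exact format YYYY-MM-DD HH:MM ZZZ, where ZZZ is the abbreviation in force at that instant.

Query: 2023-02-01 01:15 UTC
Rule 3/5 (YRS, +00:15): 2022-09-11 14:03 UTC ≤ query < 2023-02-15 09:31 UTC
1·60 + 15 + 15 = 90 min
90 = 0·1440 + 90; 90 = 1·60 + 30 → 01:30, same day
→ 2023-02-01 01:30 YRS

2023-02-01 01:30 YRS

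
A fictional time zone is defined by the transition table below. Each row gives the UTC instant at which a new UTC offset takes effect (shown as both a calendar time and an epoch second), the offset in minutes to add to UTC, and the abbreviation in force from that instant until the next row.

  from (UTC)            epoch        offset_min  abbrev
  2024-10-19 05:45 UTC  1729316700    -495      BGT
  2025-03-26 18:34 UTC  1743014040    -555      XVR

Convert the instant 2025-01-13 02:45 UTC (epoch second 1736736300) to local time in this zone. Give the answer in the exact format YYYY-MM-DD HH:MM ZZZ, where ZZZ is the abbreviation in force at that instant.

2025-01-12 18:30 BGT

Query: 2025-01-13 02:45 UTC
Rule 1/2 (BGT, -08:15): 2024-10-19 05:45 UTC ≤ query < 2025-03-26 18:34 UTC
2·60 + 45 - 495 = -330 min
-330 = -1·1440 + 1110; 1110 = 18·60 + 30 → 18:30, 2025-01-13 - 1 day = 2025-01-12
→ 2025-01-12 18:30 BGT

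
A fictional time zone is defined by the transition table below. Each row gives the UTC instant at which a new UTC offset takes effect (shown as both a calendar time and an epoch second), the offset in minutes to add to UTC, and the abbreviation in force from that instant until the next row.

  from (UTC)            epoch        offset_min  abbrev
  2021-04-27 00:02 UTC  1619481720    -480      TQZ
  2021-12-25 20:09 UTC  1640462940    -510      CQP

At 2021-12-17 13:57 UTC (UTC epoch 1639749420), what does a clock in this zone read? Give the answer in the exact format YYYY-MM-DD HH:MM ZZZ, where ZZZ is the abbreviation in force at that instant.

2021-12-17 05:57 TQZ

Query: 2021-12-17 13:57 UTC
Rule 1/2 (TQZ, -08:00): 2021-04-27 00:02 UTC ≤ query < 2021-12-25 20:09 UTC
13·60 + 57 - 480 = 357 min
357 = 0·1440 + 357; 357 = 5·60 + 57 → 05:57, same day
→ 2021-12-17 05:57 TQZ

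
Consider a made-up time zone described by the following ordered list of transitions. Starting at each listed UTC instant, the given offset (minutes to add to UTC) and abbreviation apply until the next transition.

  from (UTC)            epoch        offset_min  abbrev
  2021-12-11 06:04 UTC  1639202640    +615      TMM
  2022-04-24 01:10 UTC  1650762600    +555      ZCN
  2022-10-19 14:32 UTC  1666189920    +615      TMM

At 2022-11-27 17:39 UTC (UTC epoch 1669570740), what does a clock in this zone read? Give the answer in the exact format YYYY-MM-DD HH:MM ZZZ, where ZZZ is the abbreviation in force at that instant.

2022-11-28 03:54 TMM

Query: 2022-11-27 17:39 UTC
Rule 3/3 (TMM, +10:15): 2022-10-19 14:32 UTC ≤ query < +∞
17·60 + 39 + 615 = 1674 min
1674 = 1·1440 + 234; 234 = 3·60 + 54 → 03:54, 2022-11-27 + 1 day = 2022-11-28
→ 2022-11-28 03:54 TMM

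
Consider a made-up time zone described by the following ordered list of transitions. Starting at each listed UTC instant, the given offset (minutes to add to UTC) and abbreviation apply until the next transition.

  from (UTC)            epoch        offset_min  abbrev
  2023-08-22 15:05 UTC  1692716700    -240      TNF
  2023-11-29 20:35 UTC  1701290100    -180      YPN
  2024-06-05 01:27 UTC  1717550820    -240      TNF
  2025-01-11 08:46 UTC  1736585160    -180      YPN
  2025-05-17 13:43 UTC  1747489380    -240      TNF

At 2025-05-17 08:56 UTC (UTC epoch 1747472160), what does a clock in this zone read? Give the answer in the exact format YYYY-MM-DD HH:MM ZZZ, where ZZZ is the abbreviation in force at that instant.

2025-05-17 05:56 YPN

Query: 2025-05-17 08:56 UTC
Rule 4/5 (YPN, -03:00): 2025-01-11 08:46 UTC ≤ query < 2025-05-17 13:43 UTC
8·60 + 56 - 180 = 356 min
356 = 0·1440 + 356; 356 = 5·60 + 56 → 05:56, same day
→ 2025-05-17 05:56 YPN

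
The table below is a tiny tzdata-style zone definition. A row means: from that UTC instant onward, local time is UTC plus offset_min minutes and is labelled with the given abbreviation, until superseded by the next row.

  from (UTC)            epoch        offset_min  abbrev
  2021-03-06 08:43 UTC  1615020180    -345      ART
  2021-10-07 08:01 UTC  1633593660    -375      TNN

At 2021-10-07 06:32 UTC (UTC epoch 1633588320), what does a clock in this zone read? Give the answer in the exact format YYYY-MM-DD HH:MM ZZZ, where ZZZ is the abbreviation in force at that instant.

2021-10-07 00:47 ART

Query: 2021-10-07 06:32 UTC
Rule 1/2 (ART, -05:45): 2021-03-06 08:43 UTC ≤ query < 2021-10-07 08:01 UTC
6·60 + 32 - 345 = 47 min
47 = 0·1440 + 47; 47 = 0·60 + 47 → 00:47, same day
→ 2021-10-07 00:47 ART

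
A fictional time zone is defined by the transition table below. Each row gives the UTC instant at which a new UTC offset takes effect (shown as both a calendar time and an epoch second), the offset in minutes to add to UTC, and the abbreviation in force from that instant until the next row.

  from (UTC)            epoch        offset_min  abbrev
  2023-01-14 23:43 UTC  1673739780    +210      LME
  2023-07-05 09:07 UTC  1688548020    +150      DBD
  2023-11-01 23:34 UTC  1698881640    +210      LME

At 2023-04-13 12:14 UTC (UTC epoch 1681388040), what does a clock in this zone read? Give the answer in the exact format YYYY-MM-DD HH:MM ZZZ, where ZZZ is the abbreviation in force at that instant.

2023-04-13 15:44 LME

Query: 2023-04-13 12:14 UTC
Rule 1/3 (LME, +03:30): 2023-01-14 23:43 UTC ≤ query < 2023-07-05 09:07 UTC
12·60 + 14 + 210 = 944 min
944 = 0·1440 + 944; 944 = 15·60 + 44 → 15:44, same day
→ 2023-04-13 15:44 LME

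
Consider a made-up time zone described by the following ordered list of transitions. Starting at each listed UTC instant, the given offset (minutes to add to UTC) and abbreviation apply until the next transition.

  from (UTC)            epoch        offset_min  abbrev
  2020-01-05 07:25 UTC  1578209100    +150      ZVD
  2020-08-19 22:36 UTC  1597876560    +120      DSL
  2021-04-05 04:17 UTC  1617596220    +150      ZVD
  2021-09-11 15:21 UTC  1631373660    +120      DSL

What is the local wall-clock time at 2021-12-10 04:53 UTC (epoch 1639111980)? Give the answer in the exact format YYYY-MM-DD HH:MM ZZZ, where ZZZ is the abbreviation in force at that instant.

Query: 2021-12-10 04:53 UTC
Rule 4/4 (DSL, +02:00): 2021-09-11 15:21 UTC ≤ query < +∞
4·60 + 53 + 120 = 413 min
413 = 0·1440 + 413; 413 = 6·60 + 53 → 06:53, same day
→ 2021-12-10 06:53 DSL

2021-12-10 06:53 DSL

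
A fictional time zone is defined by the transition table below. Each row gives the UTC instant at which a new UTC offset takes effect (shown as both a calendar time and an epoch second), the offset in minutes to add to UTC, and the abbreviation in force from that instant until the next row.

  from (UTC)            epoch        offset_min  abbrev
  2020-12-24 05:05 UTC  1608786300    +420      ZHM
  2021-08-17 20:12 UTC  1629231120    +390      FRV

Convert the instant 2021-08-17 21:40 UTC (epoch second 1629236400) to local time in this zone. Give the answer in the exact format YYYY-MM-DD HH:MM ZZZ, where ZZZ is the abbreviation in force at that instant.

Query: 2021-08-17 21:40 UTC
Rule 2/2 (FRV, +06:30): 2021-08-17 20:12 UTC ≤ query < +∞
21·60 + 40 + 390 = 1690 min
1690 = 1·1440 + 250; 250 = 4·60 + 10 → 04:10, 2021-08-17 + 1 day = 2021-08-18
→ 2021-08-18 04:10 FRV

2021-08-18 04:10 FRV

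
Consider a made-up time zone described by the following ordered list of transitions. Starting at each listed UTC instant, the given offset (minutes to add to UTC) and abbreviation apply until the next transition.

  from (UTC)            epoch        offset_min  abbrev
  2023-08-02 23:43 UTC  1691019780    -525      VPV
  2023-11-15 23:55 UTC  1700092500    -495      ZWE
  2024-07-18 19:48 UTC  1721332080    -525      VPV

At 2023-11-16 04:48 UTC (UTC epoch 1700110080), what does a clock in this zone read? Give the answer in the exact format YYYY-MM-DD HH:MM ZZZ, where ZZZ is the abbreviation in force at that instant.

Query: 2023-11-16 04:48 UTC
Rule 2/3 (ZWE, -08:15): 2023-11-15 23:55 UTC ≤ query < 2024-07-18 19:48 UTC
4·60 + 48 - 495 = -207 min
-207 = -1·1440 + 1233; 1233 = 20·60 + 33 → 20:33, 2023-11-16 - 1 day = 2023-11-15
→ 2023-11-15 20:33 ZWE

2023-11-15 20:33 ZWE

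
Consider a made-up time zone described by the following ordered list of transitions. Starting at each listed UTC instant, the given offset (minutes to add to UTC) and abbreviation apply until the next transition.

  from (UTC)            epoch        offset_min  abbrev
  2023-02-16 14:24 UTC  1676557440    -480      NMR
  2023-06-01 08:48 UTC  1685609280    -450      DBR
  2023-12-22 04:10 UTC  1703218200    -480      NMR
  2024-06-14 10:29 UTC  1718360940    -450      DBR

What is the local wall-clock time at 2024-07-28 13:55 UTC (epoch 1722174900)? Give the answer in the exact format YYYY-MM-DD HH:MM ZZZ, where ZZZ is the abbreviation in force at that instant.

Query: 2024-07-28 13:55 UTC
Rule 4/4 (DBR, -07:30): 2024-06-14 10:29 UTC ≤ query < +∞
13·60 + 55 - 450 = 385 min
385 = 0·1440 + 385; 385 = 6·60 + 25 → 06:25, same day
→ 2024-07-28 06:25 DBR

2024-07-28 06:25 DBR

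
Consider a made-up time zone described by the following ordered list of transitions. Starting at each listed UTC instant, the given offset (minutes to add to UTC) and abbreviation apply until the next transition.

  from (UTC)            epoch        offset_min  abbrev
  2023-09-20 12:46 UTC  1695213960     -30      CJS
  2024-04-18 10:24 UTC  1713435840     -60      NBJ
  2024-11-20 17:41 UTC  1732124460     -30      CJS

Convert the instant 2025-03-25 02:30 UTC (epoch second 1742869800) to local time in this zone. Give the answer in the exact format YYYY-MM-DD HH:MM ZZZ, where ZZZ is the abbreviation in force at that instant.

Query: 2025-03-25 02:30 UTC
Rule 3/3 (CJS, -00:30): 2024-11-20 17:41 UTC ≤ query < +∞
2·60 + 30 - 30 = 120 min
120 = 0·1440 + 120; 120 = 2·60 + 0 → 02:00, same day
→ 2025-03-25 02:00 CJS

2025-03-25 02:00 CJS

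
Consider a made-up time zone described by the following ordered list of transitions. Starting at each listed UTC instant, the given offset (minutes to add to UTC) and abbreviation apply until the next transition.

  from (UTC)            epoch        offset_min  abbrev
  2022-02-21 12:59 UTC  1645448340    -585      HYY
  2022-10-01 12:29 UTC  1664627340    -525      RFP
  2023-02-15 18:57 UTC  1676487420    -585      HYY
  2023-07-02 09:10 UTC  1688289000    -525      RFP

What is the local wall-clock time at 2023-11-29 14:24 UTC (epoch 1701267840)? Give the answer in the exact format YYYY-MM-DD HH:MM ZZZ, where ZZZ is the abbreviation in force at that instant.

Query: 2023-11-29 14:24 UTC
Rule 4/4 (RFP, -08:45): 2023-07-02 09:10 UTC ≤ query < +∞
14·60 + 24 - 525 = 339 min
339 = 0·1440 + 339; 339 = 5·60 + 39 → 05:39, same day
→ 2023-11-29 05:39 RFP

2023-11-29 05:39 RFP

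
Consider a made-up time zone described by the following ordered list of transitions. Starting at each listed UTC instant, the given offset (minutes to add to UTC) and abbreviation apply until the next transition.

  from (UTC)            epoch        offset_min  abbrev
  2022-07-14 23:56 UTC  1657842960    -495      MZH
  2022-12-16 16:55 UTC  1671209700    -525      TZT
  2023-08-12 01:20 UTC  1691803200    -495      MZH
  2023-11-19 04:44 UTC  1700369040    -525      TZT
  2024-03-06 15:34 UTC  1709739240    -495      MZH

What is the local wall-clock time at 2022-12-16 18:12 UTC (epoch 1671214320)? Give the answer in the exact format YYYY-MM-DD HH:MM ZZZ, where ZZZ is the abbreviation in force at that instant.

2022-12-16 09:27 TZT

Query: 2022-12-16 18:12 UTC
Rule 2/5 (TZT, -08:45): 2022-12-16 16:55 UTC ≤ query < 2023-08-12 01:20 UTC
18·60 + 12 - 525 = 567 min
567 = 0·1440 + 567; 567 = 9·60 + 27 → 09:27, same day
→ 2022-12-16 09:27 TZT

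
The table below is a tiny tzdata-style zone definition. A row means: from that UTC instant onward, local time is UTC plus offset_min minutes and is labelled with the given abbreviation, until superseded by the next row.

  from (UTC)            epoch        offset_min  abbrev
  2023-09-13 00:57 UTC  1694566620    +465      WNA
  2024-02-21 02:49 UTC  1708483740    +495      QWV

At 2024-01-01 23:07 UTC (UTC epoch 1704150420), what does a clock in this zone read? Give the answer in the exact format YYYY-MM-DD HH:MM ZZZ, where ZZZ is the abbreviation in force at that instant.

2024-01-02 06:52 WNA

Query: 2024-01-01 23:07 UTC
Rule 1/2 (WNA, +07:45): 2023-09-13 00:57 UTC ≤ query < 2024-02-21 02:49 UTC
23·60 + 7 + 465 = 1852 min
1852 = 1·1440 + 412; 412 = 6·60 + 52 → 06:52, 2024-01-01 + 1 day = 2024-01-02
→ 2024-01-02 06:52 WNA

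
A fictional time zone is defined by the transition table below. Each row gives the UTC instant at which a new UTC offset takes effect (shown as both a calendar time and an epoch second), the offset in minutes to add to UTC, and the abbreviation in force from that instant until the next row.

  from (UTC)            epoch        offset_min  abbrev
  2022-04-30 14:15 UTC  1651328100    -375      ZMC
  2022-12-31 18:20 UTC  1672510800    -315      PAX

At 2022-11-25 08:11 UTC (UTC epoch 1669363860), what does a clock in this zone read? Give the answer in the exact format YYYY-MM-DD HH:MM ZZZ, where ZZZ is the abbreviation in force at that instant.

Query: 2022-11-25 08:11 UTC
Rule 1/2 (ZMC, -06:15): 2022-04-30 14:15 UTC ≤ query < 2022-12-31 18:20 UTC
8·60 + 11 - 375 = 116 min
116 = 0·1440 + 116; 116 = 1·60 + 56 → 01:56, same day
→ 2022-11-25 01:56 ZMC

2022-11-25 01:56 ZMC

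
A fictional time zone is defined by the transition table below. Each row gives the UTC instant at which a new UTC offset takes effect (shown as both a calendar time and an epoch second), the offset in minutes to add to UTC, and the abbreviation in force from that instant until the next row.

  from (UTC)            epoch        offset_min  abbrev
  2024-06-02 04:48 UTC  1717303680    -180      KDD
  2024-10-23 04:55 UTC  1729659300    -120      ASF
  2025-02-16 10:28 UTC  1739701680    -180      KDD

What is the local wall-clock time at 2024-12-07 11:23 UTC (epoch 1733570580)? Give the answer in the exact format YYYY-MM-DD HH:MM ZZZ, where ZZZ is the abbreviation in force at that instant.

2024-12-07 09:23 ASF

Query: 2024-12-07 11:23 UTC
Rule 2/3 (ASF, -02:00): 2024-10-23 04:55 UTC ≤ query < 2025-02-16 10:28 UTC
11·60 + 23 - 120 = 563 min
563 = 0·1440 + 563; 563 = 9·60 + 23 → 09:23, same day
→ 2024-12-07 09:23 ASF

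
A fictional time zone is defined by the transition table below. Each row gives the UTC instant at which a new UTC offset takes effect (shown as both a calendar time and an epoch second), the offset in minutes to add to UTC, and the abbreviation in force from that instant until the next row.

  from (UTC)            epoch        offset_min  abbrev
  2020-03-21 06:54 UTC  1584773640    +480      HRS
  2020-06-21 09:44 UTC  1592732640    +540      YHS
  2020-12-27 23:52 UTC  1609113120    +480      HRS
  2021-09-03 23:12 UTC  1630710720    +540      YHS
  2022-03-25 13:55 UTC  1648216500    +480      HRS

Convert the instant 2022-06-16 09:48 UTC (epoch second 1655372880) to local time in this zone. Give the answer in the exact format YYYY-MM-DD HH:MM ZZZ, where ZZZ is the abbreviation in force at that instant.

Query: 2022-06-16 09:48 UTC
Rule 5/5 (HRS, +08:00): 2022-03-25 13:55 UTC ≤ query < +∞
9·60 + 48 + 480 = 1068 min
1068 = 0·1440 + 1068; 1068 = 17·60 + 48 → 17:48, same day
→ 2022-06-16 17:48 HRS

2022-06-16 17:48 HRS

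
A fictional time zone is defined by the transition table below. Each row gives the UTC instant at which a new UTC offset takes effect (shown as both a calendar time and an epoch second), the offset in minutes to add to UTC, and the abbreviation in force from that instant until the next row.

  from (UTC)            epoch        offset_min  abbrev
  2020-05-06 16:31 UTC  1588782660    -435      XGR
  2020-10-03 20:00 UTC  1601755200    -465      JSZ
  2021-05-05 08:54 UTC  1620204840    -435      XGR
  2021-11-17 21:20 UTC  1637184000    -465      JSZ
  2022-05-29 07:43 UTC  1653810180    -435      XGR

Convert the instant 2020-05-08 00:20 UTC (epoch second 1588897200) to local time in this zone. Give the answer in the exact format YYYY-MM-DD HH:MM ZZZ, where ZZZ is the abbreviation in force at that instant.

Query: 2020-05-08 00:20 UTC
Rule 1/5 (XGR, -07:15): 2020-05-06 16:31 UTC ≤ query < 2020-10-03 20:00 UTC
0·60 + 20 - 435 = -415 min
-415 = -1·1440 + 1025; 1025 = 17·60 + 5 → 17:05, 2020-05-08 - 1 day = 2020-05-07
→ 2020-05-07 17:05 XGR

2020-05-07 17:05 XGR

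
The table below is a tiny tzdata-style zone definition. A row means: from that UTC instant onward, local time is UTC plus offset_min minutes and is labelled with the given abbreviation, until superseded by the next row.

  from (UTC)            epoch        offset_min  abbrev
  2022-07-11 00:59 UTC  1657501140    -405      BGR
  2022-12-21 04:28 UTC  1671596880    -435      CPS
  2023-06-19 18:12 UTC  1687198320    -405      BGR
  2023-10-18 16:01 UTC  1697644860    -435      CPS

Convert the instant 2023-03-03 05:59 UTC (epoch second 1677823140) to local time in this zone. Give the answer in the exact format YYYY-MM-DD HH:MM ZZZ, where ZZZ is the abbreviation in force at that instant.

Query: 2023-03-03 05:59 UTC
Rule 2/4 (CPS, -07:15): 2022-12-21 04:28 UTC ≤ query < 2023-06-19 18:12 UTC
5·60 + 59 - 435 = -76 min
-76 = -1·1440 + 1364; 1364 = 22·60 + 44 → 22:44, 2023-03-03 - 1 day = 2023-03-02
→ 2023-03-02 22:44 CPS

2023-03-02 22:44 CPS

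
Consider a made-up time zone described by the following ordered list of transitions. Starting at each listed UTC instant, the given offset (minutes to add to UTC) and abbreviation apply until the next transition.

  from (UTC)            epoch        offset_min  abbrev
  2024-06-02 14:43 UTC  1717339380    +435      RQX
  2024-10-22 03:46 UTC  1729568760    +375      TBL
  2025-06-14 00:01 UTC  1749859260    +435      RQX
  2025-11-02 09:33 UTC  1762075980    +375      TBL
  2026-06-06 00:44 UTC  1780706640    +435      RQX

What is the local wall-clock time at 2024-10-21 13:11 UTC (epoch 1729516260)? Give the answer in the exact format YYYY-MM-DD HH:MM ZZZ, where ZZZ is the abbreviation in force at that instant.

Query: 2024-10-21 13:11 UTC
Rule 1/5 (RQX, +07:15): 2024-06-02 14:43 UTC ≤ query < 2024-10-22 03:46 UTC
13·60 + 11 + 435 = 1226 min
1226 = 0·1440 + 1226; 1226 = 20·60 + 26 → 20:26, same day
→ 2024-10-21 20:26 RQX

2024-10-21 20:26 RQX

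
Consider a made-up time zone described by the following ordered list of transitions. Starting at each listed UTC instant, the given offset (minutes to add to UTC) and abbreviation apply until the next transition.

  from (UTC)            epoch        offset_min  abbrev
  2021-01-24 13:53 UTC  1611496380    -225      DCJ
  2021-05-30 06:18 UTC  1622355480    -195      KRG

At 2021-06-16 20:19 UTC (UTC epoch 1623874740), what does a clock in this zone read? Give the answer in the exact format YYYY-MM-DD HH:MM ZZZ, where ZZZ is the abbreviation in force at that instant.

Query: 2021-06-16 20:19 UTC
Rule 2/2 (KRG, -03:15): 2021-05-30 06:18 UTC ≤ query < +∞
20·60 + 19 - 195 = 1024 min
1024 = 0·1440 + 1024; 1024 = 17·60 + 4 → 17:04, same day
→ 2021-06-16 17:04 KRG

2021-06-16 17:04 KRG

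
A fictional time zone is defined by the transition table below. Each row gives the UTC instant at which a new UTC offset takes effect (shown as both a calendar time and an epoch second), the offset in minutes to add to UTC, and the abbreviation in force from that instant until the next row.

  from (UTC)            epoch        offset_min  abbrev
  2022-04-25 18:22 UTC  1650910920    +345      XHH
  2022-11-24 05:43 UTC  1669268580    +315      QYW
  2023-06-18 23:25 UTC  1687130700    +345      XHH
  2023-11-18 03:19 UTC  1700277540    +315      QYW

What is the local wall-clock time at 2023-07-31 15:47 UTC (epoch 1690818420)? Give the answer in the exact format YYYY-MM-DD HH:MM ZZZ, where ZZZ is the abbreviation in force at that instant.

Query: 2023-07-31 15:47 UTC
Rule 3/4 (XHH, +05:45): 2023-06-18 23:25 UTC ≤ query < 2023-11-18 03:19 UTC
15·60 + 47 + 345 = 1292 min
1292 = 0·1440 + 1292; 1292 = 21·60 + 32 → 21:32, same day
→ 2023-07-31 21:32 XHH

2023-07-31 21:32 XHH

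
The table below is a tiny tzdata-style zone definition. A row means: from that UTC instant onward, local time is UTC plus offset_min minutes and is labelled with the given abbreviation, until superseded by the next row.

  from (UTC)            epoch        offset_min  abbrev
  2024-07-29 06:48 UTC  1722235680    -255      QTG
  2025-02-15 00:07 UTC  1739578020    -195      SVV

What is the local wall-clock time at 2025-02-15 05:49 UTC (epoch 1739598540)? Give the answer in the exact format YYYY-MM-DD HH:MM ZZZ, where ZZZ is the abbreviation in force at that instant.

2025-02-15 02:34 SVV

Query: 2025-02-15 05:49 UTC
Rule 2/2 (SVV, -03:15): 2025-02-15 00:07 UTC ≤ query < +∞
5·60 + 49 - 195 = 154 min
154 = 0·1440 + 154; 154 = 2·60 + 34 → 02:34, same day
→ 2025-02-15 02:34 SVV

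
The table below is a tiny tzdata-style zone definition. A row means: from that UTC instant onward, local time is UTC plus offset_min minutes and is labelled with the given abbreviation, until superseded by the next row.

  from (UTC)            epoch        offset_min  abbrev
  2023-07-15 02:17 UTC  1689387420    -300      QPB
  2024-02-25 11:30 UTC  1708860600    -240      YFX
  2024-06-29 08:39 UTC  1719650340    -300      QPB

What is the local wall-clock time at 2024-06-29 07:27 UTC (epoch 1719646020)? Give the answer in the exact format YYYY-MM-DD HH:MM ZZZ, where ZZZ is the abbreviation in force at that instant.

Query: 2024-06-29 07:27 UTC
Rule 2/3 (YFX, -04:00): 2024-02-25 11:30 UTC ≤ query < 2024-06-29 08:39 UTC
7·60 + 27 - 240 = 207 min
207 = 0·1440 + 207; 207 = 3·60 + 27 → 03:27, same day
→ 2024-06-29 03:27 YFX

2024-06-29 03:27 YFX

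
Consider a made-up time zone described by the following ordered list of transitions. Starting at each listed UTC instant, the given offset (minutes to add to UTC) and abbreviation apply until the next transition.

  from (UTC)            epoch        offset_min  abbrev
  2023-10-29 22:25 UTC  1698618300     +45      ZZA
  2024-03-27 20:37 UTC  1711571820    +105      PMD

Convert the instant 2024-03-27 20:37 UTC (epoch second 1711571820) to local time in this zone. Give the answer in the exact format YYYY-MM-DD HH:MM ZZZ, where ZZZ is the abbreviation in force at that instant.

2024-03-27 22:22 PMD

Query: 2024-03-27 20:37 UTC
Rule 2/2 (PMD, +01:45): 2024-03-27 20:37 UTC ≤ query < +∞
20·60 + 37 + 105 = 1342 min
1342 = 0·1440 + 1342; 1342 = 22·60 + 22 → 22:22, same day
→ 2024-03-27 22:22 PMD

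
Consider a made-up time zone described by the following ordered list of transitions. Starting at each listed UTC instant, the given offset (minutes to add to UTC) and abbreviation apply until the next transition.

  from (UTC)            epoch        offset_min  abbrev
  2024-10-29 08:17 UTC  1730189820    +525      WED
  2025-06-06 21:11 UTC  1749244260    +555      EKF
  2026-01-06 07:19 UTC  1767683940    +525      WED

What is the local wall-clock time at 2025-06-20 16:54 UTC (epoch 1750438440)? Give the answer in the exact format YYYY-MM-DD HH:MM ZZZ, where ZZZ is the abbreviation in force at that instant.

2025-06-21 02:09 EKF

Query: 2025-06-20 16:54 UTC
Rule 2/3 (EKF, +09:15): 2025-06-06 21:11 UTC ≤ query < 2026-01-06 07:19 UTC
16·60 + 54 + 555 = 1569 min
1569 = 1·1440 + 129; 129 = 2·60 + 9 → 02:09, 2025-06-20 + 1 day = 2025-06-21
→ 2025-06-21 02:09 EKF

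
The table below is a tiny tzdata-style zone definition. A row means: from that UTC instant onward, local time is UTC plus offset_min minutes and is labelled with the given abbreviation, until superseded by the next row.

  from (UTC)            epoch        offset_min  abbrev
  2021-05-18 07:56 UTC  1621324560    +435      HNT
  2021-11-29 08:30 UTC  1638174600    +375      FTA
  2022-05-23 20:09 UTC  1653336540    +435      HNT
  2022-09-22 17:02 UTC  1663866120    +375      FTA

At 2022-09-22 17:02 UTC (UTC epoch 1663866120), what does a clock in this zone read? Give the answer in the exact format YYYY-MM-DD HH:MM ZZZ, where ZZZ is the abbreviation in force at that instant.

Query: 2022-09-22 17:02 UTC
Rule 4/4 (FTA, +06:15): 2022-09-22 17:02 UTC ≤ query < +∞
17·60 + 2 + 375 = 1397 min
1397 = 0·1440 + 1397; 1397 = 23·60 + 17 → 23:17, same day
→ 2022-09-22 23:17 FTA

2022-09-22 23:17 FTA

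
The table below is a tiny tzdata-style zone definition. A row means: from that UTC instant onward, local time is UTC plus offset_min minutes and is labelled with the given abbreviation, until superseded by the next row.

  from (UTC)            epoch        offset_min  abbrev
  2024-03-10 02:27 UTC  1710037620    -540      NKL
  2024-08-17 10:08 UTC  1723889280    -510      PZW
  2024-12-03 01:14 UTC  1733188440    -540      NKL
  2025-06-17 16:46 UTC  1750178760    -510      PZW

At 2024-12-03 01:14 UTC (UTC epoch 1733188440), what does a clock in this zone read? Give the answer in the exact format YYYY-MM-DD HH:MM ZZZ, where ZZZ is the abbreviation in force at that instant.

2024-12-02 16:14 NKL

Query: 2024-12-03 01:14 UTC
Rule 3/4 (NKL, -09:00): 2024-12-03 01:14 UTC ≤ query < 2025-06-17 16:46 UTC
1·60 + 14 - 540 = -466 min
-466 = -1·1440 + 974; 974 = 16·60 + 14 → 16:14, 2024-12-03 - 1 day = 2024-12-02
→ 2024-12-02 16:14 NKL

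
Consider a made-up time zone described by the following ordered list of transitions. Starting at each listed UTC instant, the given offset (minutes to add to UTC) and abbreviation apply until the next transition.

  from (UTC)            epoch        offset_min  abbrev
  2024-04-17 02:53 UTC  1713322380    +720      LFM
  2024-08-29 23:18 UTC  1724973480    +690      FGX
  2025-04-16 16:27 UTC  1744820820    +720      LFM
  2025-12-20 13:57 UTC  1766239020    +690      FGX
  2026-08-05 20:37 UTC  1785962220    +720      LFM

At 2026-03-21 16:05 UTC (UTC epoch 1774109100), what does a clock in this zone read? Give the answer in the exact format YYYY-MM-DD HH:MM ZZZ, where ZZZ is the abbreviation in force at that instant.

2026-03-22 03:35 FGX

Query: 2026-03-21 16:05 UTC
Rule 4/5 (FGX, +11:30): 2025-12-20 13:57 UTC ≤ query < 2026-08-05 20:37 UTC
16·60 + 5 + 690 = 1655 min
1655 = 1·1440 + 215; 215 = 3·60 + 35 → 03:35, 2026-03-21 + 1 day = 2026-03-22
→ 2026-03-22 03:35 FGX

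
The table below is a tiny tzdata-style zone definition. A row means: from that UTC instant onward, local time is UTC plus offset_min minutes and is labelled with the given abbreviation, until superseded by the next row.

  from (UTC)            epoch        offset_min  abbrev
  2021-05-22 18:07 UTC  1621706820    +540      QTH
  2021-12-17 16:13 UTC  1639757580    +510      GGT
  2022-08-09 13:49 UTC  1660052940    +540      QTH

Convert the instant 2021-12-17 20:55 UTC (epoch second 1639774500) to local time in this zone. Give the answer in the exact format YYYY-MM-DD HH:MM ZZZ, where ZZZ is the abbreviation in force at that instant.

Query: 2021-12-17 20:55 UTC
Rule 2/3 (GGT, +08:30): 2021-12-17 16:13 UTC ≤ query < 2022-08-09 13:49 UTC
20·60 + 55 + 510 = 1765 min
1765 = 1·1440 + 325; 325 = 5·60 + 25 → 05:25, 2021-12-17 + 1 day = 2021-12-18
→ 2021-12-18 05:25 GGT

2021-12-18 05:25 GGT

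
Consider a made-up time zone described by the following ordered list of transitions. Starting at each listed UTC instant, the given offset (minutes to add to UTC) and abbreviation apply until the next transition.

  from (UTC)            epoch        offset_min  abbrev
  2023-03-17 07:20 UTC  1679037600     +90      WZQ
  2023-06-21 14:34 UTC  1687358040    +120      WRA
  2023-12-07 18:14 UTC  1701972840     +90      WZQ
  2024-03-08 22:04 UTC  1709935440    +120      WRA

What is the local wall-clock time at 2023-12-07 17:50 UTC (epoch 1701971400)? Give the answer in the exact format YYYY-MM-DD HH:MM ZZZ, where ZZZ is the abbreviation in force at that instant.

Query: 2023-12-07 17:50 UTC
Rule 2/4 (WRA, +02:00): 2023-06-21 14:34 UTC ≤ query < 2023-12-07 18:14 UTC
17·60 + 50 + 120 = 1190 min
1190 = 0·1440 + 1190; 1190 = 19·60 + 50 → 19:50, same day
→ 2023-12-07 19:50 WRA

2023-12-07 19:50 WRA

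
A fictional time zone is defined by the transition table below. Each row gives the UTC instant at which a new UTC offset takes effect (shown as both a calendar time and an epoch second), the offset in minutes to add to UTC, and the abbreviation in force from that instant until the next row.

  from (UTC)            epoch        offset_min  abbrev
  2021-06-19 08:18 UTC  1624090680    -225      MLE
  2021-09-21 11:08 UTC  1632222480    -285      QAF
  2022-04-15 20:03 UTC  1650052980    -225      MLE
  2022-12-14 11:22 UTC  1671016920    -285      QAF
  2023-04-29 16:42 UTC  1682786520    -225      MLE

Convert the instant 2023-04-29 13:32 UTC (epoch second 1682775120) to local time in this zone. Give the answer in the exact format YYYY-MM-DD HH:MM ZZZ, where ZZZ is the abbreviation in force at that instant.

Query: 2023-04-29 13:32 UTC
Rule 4/5 (QAF, -04:45): 2022-12-14 11:22 UTC ≤ query < 2023-04-29 16:42 UTC
13·60 + 32 - 285 = 527 min
527 = 0·1440 + 527; 527 = 8·60 + 47 → 08:47, same day
→ 2023-04-29 08:47 QAF

2023-04-29 08:47 QAF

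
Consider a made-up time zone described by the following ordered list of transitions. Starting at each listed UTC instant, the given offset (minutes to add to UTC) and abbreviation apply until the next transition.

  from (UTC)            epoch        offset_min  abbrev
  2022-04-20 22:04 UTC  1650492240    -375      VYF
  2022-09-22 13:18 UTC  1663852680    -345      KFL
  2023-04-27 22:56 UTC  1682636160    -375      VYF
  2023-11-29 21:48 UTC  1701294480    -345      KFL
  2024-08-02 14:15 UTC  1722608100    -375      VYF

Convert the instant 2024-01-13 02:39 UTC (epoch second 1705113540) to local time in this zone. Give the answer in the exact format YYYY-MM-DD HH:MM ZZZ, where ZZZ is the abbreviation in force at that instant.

Query: 2024-01-13 02:39 UTC
Rule 4/5 (KFL, -05:45): 2023-11-29 21:48 UTC ≤ query < 2024-08-02 14:15 UTC
2·60 + 39 - 345 = -186 min
-186 = -1·1440 + 1254; 1254 = 20·60 + 54 → 20:54, 2024-01-13 - 1 day = 2024-01-12
→ 2024-01-12 20:54 KFL

2024-01-12 20:54 KFL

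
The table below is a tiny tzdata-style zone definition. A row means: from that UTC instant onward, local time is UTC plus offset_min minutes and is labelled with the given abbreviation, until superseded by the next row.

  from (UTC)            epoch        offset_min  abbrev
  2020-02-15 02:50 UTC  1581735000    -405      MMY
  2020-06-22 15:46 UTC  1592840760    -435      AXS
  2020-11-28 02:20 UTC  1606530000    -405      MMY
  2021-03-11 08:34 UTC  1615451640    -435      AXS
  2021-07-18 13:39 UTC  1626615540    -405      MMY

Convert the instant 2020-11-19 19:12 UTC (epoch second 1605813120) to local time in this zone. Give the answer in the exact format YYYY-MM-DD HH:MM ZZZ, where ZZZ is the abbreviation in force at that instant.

2020-11-19 11:57 AXS

Query: 2020-11-19 19:12 UTC
Rule 2/5 (AXS, -07:15): 2020-06-22 15:46 UTC ≤ query < 2020-11-28 02:20 UTC
19·60 + 12 - 435 = 717 min
717 = 0·1440 + 717; 717 = 11·60 + 57 → 11:57, same day
→ 2020-11-19 11:57 AXS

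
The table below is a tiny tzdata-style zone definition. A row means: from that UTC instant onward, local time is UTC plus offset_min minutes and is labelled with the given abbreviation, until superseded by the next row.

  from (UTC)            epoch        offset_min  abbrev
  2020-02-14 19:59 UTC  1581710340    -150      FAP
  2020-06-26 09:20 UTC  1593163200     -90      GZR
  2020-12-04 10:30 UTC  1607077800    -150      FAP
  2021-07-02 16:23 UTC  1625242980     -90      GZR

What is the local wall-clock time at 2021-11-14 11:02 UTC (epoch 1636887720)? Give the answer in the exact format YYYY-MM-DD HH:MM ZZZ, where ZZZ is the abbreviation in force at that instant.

2021-11-14 09:32 GZR

Query: 2021-11-14 11:02 UTC
Rule 4/4 (GZR, -01:30): 2021-07-02 16:23 UTC ≤ query < +∞
11·60 + 2 - 90 = 572 min
572 = 0·1440 + 572; 572 = 9·60 + 32 → 09:32, same day
→ 2021-11-14 09:32 GZR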